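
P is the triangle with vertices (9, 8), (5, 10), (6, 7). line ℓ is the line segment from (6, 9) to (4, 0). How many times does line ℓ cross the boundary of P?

The segment meets the boundary at (5.733,7.8).

1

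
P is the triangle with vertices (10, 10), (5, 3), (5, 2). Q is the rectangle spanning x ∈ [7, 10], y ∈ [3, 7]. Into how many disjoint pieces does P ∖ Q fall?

2

P ∖ Q splits into 2 disjoint pieces (area 0.4018, area 1.6).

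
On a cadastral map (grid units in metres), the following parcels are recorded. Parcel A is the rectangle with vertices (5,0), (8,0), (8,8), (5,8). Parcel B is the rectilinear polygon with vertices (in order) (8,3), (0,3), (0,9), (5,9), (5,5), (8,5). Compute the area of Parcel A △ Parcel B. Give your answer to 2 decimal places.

|Parcel A| = 24, |Parcel B| = 36, |Parcel A∩Parcel B| = 6.
|Parcel A △ Parcel B| = |Parcel A| + |Parcel B| − 2·|Parcel A∩Parcel B| = 24 + 36 − 12 = 48.00.

48.00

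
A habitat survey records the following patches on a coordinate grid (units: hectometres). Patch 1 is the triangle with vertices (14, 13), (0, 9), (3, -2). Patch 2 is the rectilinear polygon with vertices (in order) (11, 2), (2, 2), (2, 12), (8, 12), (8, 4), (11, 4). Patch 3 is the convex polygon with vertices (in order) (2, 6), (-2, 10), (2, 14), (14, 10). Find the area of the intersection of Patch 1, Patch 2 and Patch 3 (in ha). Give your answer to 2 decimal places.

20.57

The intersection is the polygon with vertices (8,8), (2,6), (2,9.571), (8,11.286).
By the shoelace formula its area is 20.57.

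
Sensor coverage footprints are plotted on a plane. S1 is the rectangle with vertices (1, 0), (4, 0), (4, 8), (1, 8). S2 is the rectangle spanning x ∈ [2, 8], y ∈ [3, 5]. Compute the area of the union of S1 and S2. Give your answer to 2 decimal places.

By inclusion–exclusion:
Individual areas: |S1| = 24, |S2| = 12.
|S1∩S2|: x∈[2,4], y∈[3,5] → 2·2 = 4.
|S1 ∪ S2| = 36 − 4 = 32.00.

32.00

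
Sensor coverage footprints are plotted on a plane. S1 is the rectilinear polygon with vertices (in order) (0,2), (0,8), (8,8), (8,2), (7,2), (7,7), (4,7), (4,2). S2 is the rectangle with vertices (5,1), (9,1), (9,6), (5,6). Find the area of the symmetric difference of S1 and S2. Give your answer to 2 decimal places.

45.00

|S1| = 33, |S2| = 20, |S1∩S2| = 4.
|S1 △ S2| = |S1| + |S2| − 2·|S1∩S2| = 33 + 20 − 8 = 45.00.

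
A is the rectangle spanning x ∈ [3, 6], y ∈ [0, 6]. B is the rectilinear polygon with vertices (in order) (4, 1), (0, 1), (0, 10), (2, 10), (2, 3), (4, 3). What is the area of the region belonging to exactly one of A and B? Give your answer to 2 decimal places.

|A| = 18, |B| = 22, |A∩B| = 2.
|A △ B| = |A| + |B| − 2·|A∩B| = 18 + 22 − 4 = 36.00.

36.00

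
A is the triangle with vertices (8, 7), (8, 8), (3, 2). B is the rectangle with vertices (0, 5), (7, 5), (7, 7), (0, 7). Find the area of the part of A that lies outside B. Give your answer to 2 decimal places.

|A| = 2.5, |A∩B| = 0.85.
|A ∖ B| = |A| − |A∩B| = 2.5 − 0.85 = 1.65.

1.65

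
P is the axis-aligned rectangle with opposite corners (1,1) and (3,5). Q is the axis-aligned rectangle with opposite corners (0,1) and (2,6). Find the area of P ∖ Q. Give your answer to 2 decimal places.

|P∩Q|: x∈[1,2], y∈[1,5] → 1·4 = 4.
|P| = 8.
|P ∖ Q| = |P| − |P∩Q| = 8 − 4 = 4.00.

4.00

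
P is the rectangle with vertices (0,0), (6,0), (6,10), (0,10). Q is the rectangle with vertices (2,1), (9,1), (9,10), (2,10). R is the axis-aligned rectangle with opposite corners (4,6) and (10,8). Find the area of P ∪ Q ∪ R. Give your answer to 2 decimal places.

By inclusion–exclusion:
Individual areas: |P| = 60, |Q| = 63, |R| = 12.
|P∩Q|: x∈[2,6], y∈[1,10] → 4·9 = 36.
|P∩R|: x∈[4,6], y∈[6,8] → 2·2 = 4.
|Q∩R|: x∈[4,9], y∈[6,8] → 5·2 = 10.
|P∩Q∩R| = 4.
|P ∪ Q ∪ R| = 135 − 50 + 4 = 89.00.

89.00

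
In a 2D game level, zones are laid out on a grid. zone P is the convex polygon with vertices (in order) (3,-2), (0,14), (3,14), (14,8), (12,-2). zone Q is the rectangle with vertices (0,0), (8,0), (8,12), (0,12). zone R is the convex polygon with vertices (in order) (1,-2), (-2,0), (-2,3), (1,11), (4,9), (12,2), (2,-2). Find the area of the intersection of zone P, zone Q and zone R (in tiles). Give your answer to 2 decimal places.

The intersection is the polygon with vertices (8,0.4), (7,0), (2.625,0), (0.708,10.222), (1,11), (4,9), (8,5.5).
By the shoelace formula its area is 52.10.

52.10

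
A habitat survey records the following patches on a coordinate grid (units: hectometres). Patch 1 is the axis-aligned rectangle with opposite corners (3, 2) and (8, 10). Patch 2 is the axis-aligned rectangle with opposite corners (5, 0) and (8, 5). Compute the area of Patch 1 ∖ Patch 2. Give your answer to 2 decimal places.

31.00

|Patch 1∩Patch 2|: x∈[5,8], y∈[2,5] → 3·3 = 9.
|Patch 1| = 40.
|Patch 1 ∖ Patch 2| = |Patch 1| − |Patch 1∩Patch 2| = 40 − 9 = 31.00.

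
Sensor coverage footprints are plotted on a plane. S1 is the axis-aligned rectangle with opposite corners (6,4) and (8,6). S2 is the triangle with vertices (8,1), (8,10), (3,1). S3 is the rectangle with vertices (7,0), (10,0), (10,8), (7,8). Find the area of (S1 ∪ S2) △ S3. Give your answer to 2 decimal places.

32.50

|S1 ∪ S2| = 22.5.
|(S1 ∪ S2) ∩ S3| = 7.
|(S1 ∪ S2) △ S3| = 22.5 + 24 − 14 = 32.50.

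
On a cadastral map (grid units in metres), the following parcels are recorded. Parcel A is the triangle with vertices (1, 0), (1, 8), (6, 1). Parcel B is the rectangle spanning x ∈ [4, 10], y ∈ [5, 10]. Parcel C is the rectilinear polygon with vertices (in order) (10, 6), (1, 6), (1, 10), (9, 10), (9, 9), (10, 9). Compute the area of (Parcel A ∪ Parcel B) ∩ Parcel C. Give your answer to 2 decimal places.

|Parcel A ∪ Parcel B| = 50.
|(Parcel A ∪ Parcel B) ∩ Parcel C| = 24.43.

24.43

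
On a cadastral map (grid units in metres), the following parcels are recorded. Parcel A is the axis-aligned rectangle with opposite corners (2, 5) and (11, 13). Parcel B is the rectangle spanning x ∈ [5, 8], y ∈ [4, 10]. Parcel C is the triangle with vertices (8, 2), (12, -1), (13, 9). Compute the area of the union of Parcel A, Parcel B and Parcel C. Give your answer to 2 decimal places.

95.99

By inclusion–exclusion:
Individual areas: |Parcel A| = 72, |Parcel B| = 18, |Parcel C| = 21.5.
|Parcel A∩Parcel B|: x∈[5,8], y∈[5,10] → 3·5 = 15.
|Parcel A∩Parcel C| = 0.5143.
|Parcel B∩Parcel C| = 0.
|Parcel A∩Parcel B∩Parcel C| = 0.
|Parcel A ∪ Parcel B ∪ Parcel C| = 111.5 − 15.5143 + 0 = 95.99.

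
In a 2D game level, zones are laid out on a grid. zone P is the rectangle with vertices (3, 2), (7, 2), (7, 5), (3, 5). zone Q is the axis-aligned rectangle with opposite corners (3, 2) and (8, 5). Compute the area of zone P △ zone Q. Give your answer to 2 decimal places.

|zone P∩zone Q|: x∈[3,7], y∈[2,5] → 4·3 = 12.
|zone P △ zone Q| = |zone P| + |zone Q| − 2·|zone P∩zone Q| = 12 + 15 − 24 = 3.00.

3.00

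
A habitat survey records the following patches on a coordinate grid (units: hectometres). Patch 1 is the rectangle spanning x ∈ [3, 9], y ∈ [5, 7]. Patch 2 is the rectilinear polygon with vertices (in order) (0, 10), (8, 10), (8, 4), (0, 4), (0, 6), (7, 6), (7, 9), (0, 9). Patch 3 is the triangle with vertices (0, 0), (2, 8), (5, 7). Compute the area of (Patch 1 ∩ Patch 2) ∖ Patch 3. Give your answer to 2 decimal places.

|Patch 1 ∩ Patch 2| = 6.
|(Patch 1 ∩ Patch 2) ∩ Patch 3| = 0.9286.
|(Patch 1 ∩ Patch 2) ∖ Patch 3| = 6 − 0.9286 = 5.07.

5.07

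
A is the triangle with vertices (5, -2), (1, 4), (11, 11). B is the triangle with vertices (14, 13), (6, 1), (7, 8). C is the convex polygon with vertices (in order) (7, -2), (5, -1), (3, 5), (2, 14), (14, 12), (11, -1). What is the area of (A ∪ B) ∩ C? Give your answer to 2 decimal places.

42.37

|A ∪ B| = 52.2162.
|(A ∪ B) ∩ C| = 42.37.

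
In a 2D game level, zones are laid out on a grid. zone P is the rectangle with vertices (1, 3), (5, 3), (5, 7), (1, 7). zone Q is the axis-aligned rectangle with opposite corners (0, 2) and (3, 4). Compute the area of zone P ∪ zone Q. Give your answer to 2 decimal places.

20.00

By inclusion–exclusion:
Individual areas: |zone P| = 16, |zone Q| = 6.
|zone P∩zone Q|: x∈[1,3], y∈[3,4] → 2·1 = 2.
|zone P ∪ zone Q| = 22 − 2 = 20.00.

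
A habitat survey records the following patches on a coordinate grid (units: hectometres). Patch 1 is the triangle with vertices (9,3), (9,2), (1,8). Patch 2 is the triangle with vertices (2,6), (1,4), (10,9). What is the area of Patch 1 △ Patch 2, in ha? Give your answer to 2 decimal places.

|Patch 1| = 4, |Patch 2| = 6.5, |Patch 1∩Patch 2| = 0.3354.
|Patch 1 △ Patch 2| = |Patch 1| + |Patch 2| − 2·|Patch 1∩Patch 2| = 4 + 6.5 − 0.6709 = 9.83.

9.83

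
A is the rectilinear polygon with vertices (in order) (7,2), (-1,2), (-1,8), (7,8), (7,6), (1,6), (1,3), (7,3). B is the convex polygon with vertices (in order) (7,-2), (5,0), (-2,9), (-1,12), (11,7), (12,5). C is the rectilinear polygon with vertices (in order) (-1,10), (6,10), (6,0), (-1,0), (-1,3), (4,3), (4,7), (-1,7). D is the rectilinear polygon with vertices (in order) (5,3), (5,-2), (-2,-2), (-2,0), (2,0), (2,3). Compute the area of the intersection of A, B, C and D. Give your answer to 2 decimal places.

The intersection is the polygon with vertices (4,3), (5,3), (5,2), (3.444,2), (2.667,3).
By the shoelace formula its area is 1.94.

1.94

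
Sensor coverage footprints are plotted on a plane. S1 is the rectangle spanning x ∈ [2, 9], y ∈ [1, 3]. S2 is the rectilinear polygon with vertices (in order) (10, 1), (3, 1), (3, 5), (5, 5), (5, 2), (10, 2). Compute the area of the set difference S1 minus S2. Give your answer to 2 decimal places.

|S1| = 14, |S1∩S2| = 8.
|S1 ∖ S2| = |S1| − |S1∩S2| = 14 − 8 = 6.00.

6.00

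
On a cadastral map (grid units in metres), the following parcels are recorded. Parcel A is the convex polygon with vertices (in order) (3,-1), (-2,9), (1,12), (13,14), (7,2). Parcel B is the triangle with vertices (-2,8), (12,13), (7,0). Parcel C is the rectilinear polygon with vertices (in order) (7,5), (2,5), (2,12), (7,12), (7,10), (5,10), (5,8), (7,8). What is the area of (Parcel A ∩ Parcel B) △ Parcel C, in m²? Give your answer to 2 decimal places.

59.49

|Parcel A ∩ Parcel B| = 73.7084.
|(Parcel A ∩ Parcel B) ∩ Parcel C| = 22.6071.
|(Parcel A ∩ Parcel B) △ Parcel C| = 73.7084 + 31 − 45.2143 = 59.49.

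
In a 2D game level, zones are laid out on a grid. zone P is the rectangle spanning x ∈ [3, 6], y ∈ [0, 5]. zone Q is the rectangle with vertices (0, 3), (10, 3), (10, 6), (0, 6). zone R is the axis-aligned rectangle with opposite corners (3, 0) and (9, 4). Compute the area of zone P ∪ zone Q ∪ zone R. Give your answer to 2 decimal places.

By inclusion–exclusion:
Individual areas: |zone P| = 15, |zone Q| = 30, |zone R| = 24.
|zone P∩zone Q|: x∈[3,6], y∈[3,5] → 3·2 = 6.
|zone P∩zone R|: x∈[3,6], y∈[0,4] → 3·4 = 12.
|zone Q∩zone R|: x∈[3,9], y∈[3,4] → 6·1 = 6.
|zone P∩zone Q∩zone R| = 3.
|zone P ∪ zone Q ∪ zone R| = 69 − 24 + 3 = 48.00.

48.00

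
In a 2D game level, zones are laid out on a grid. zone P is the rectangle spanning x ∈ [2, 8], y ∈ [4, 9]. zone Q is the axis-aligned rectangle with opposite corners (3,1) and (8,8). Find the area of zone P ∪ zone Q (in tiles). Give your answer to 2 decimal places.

45.00

By inclusion–exclusion:
Individual areas: |zone P| = 30, |zone Q| = 35.
|zone P∩zone Q|: x∈[3,8], y∈[4,8] → 5·4 = 20.
|zone P ∪ zone Q| = 65 − 20 = 45.00.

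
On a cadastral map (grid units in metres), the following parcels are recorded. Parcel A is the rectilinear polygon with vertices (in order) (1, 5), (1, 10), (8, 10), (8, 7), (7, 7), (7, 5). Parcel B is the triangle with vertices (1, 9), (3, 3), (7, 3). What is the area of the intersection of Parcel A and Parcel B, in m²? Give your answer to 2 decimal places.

5.33

The intersection is the polygon with vertices (2.333,5), (1,9), (5,5).
By the shoelace formula its area is 5.33.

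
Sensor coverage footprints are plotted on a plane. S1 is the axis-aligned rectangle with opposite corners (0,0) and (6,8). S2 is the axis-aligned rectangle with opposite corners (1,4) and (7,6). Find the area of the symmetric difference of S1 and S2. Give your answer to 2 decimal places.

40.00

|S1∩S2|: x∈[1,6], y∈[4,6] → 5·2 = 10.
|S1 △ S2| = |S1| + |S2| − 2·|S1∩S2| = 48 + 12 − 20 = 40.00.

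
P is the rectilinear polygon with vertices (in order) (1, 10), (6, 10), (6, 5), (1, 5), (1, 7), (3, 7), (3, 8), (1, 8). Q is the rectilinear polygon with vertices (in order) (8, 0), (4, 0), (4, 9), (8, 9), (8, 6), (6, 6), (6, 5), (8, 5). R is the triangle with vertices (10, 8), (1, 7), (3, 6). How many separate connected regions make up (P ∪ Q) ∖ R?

(P ∪ Q) ∖ R splits into 2 disjoint pieces (area 14.5, area 29.5714).

2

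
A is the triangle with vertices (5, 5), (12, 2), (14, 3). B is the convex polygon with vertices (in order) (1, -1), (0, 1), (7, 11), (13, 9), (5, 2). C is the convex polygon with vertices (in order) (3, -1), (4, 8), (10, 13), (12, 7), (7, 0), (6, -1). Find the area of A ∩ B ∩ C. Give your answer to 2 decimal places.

0.65

The intersection is the polygon with vertices (7.734,4.392), (7.301,4.014), (5,5).
By the shoelace formula its area is 0.65.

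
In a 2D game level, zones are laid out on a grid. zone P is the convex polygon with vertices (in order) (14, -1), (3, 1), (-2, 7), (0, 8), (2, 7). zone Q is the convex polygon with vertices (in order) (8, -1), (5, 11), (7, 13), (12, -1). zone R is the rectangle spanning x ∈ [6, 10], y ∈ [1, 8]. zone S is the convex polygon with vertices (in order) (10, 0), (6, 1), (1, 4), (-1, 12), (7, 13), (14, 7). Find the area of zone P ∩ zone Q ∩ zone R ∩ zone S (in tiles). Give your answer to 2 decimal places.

The intersection is the polygon with vertices (10,1.667), (10,1), (7.5,1), (6.8,3.8).
By the shoelace formula its area is 4.57.

4.57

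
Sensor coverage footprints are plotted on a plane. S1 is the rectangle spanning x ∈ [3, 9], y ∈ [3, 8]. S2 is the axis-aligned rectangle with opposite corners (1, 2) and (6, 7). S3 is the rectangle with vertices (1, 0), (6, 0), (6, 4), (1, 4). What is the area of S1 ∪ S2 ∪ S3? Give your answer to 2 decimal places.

By inclusion–exclusion:
Individual areas: |S1| = 30, |S2| = 25, |S3| = 20.
|S1∩S2|: x∈[3,6], y∈[3,7] → 3·4 = 12.
|S1∩S3|: x∈[3,6], y∈[3,4] → 3·1 = 3.
|S2∩S3|: x∈[1,6], y∈[2,4] → 5·2 = 10.
|S1∩S2∩S3| = 3.
|S1 ∪ S2 ∪ S3| = 75 − 25 + 3 = 53.00.

53.00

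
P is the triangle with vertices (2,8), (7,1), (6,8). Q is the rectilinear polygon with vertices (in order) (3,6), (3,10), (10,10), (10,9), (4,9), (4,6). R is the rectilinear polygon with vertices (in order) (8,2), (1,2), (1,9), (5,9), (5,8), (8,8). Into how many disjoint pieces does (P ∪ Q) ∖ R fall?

2

(P ∪ Q) ∖ R splits into 2 disjoint pieces (area 7, area 0.2857).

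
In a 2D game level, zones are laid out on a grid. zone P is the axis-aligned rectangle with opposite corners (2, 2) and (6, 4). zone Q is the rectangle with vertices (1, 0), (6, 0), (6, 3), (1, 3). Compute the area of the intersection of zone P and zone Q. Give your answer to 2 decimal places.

|zone P∩zone Q|: x∈[2,6], y∈[2,3] → 4·1 = 4.

4.00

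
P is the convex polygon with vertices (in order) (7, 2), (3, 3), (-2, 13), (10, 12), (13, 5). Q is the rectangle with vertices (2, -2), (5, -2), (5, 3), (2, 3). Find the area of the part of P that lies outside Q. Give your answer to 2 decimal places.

|P| = 104.5, |P∩Q| = 0.5.
|P ∖ Q| = |P| − |P∩Q| = 104.5 − 0.5 = 104.00.

104.00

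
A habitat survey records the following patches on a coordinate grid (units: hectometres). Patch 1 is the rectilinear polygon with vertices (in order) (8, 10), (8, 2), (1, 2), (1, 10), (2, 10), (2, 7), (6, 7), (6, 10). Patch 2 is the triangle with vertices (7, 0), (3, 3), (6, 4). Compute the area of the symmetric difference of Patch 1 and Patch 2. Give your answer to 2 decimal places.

41.83

|Patch 1| = 44, |Patch 2| = 6.5, |Patch 1∩Patch 2| = 4.3333.
|Patch 1 △ Patch 2| = |Patch 1| + |Patch 2| − 2·|Patch 1∩Patch 2| = 44 + 6.5 − 8.6667 = 41.83.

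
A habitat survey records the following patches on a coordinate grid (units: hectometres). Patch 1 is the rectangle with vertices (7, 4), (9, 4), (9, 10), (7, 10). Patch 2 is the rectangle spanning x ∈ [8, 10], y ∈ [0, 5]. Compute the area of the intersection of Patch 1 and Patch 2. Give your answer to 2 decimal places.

1.00

|Patch 1∩Patch 2|: x∈[8,9], y∈[4,5] → 1·1 = 1.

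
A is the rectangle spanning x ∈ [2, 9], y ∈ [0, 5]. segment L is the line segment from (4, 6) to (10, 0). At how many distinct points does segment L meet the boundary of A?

The segment meets the boundary at (9,1), (5,5).

2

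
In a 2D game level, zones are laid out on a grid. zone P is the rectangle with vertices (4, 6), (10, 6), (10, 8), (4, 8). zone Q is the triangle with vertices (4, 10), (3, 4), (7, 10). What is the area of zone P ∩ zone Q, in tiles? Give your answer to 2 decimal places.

The intersection is the polygon with vertices (4,6), (4,8), (5.667,8), (4.333,6).
By the shoelace formula its area is 2.00.

2.00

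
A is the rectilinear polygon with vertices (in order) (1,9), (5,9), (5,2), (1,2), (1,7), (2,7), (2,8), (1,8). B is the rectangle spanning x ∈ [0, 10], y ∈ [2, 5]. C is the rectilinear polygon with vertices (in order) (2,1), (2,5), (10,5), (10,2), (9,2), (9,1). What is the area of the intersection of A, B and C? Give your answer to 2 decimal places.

9.00

The intersection is the polygon with vertices (2,2), (2,5), (5,5), (5,2).
By the shoelace formula its area is 9.00.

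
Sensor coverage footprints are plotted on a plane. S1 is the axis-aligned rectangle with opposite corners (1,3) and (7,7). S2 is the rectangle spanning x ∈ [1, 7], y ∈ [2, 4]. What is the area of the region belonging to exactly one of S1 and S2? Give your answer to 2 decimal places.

24.00

|S1∩S2|: x∈[1,7], y∈[3,4] → 6·1 = 6.
|S1 △ S2| = |S1| + |S2| − 2·|S1∩S2| = 24 + 12 − 12 = 24.00.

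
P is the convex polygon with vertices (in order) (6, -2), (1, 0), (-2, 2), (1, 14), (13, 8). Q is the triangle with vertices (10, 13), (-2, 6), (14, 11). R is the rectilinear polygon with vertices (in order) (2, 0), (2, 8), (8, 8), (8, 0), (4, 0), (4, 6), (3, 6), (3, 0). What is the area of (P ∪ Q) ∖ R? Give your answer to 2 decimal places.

|P ∪ Q| = 149.2874.
|(P ∪ Q) ∩ R| = 41.7429.
|(P ∪ Q) ∖ R| = 149.2874 − 41.7429 = 107.54.

107.54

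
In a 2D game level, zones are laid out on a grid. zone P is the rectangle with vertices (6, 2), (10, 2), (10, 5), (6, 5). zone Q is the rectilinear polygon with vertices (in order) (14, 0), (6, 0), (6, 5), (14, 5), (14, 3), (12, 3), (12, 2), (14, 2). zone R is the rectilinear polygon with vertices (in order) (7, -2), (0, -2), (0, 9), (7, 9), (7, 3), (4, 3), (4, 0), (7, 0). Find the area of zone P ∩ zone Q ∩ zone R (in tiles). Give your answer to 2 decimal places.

The intersection is the polygon with vertices (6,5), (7,5), (7,3), (6,3).
By the shoelace formula its area is 2.00.

2.00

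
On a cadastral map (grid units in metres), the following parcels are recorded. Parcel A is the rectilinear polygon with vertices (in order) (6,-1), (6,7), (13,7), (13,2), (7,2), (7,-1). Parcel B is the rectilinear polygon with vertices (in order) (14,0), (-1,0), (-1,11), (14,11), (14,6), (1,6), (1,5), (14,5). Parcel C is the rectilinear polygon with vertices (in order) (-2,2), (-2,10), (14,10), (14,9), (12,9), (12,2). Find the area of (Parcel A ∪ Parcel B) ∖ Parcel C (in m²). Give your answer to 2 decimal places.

|Parcel A ∪ Parcel B| = 160.
|(Parcel A ∪ Parcel B) ∩ Parcel C| = 101.
|(Parcel A ∪ Parcel B) ∖ Parcel C| = 160 − 101 = 59.00.

59.00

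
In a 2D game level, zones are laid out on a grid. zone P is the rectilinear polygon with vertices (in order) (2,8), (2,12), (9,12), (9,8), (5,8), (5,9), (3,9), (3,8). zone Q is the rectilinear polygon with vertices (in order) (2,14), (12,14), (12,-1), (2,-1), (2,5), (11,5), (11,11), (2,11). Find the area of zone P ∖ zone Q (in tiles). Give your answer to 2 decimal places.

19.00

|zone P| = 26, |zone P∩zone Q| = 7.
|zone P ∖ zone Q| = |zone P| − |zone P∩zone Q| = 26 − 7 = 19.00.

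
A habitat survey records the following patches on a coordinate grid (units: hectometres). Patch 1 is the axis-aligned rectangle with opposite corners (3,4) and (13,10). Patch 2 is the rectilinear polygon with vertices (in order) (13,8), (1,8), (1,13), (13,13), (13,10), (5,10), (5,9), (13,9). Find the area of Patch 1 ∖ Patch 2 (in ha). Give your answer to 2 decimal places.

48.00

|Patch 1| = 60, |Patch 1∩Patch 2| = 12.
|Patch 1 ∖ Patch 2| = |Patch 1| − |Patch 1∩Patch 2| = 60 − 12 = 48.00.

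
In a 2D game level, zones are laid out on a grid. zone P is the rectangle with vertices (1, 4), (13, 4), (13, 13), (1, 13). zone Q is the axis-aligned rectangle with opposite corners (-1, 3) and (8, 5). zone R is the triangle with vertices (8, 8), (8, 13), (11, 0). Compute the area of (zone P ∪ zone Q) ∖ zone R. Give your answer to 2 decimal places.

|zone P ∪ zone Q| = 119.
|(zone P ∪ zone Q) ∩ zone R| = 6.3462.
|(zone P ∪ zone Q) ∖ zone R| = 119 − 6.3462 = 112.65.

112.65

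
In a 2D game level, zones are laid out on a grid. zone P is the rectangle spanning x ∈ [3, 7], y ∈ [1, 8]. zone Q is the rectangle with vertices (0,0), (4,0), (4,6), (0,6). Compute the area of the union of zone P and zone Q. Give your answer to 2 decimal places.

By inclusion–exclusion:
Individual areas: |zone P| = 28, |zone Q| = 24.
|zone P∩zone Q|: x∈[3,4], y∈[1,6] → 1·5 = 5.
|zone P ∪ zone Q| = 52 − 5 = 47.00.

47.00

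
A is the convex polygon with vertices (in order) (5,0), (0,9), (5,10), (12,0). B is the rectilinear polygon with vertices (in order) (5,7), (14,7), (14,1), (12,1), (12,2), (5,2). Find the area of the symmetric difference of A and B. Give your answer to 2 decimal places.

|A| = 60, |B| = 47, |A∩B| = 19.25.
|A △ B| = |A| + |B| − 2·|A∩B| = 60 + 47 − 38.5 = 68.50.

68.50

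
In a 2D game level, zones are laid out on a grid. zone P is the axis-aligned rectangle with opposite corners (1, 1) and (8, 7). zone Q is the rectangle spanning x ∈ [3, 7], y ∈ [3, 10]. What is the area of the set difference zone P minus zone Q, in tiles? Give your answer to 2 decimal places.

26.00

|zone P∩zone Q|: x∈[3,7], y∈[3,7] → 4·4 = 16.
|zone P| = 42.
|zone P ∖ zone Q| = |zone P| − |zone P∩zone Q| = 42 − 16 = 26.00.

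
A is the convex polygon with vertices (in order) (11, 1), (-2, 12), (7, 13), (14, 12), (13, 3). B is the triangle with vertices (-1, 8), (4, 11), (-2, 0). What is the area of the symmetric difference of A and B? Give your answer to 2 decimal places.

117.21

|A| = 104, |B| = 18.5, |A∩B| = 2.6451.
|A △ B| = |A| + |B| − 2·|A∩B| = 104 + 18.5 − 5.2903 = 117.21.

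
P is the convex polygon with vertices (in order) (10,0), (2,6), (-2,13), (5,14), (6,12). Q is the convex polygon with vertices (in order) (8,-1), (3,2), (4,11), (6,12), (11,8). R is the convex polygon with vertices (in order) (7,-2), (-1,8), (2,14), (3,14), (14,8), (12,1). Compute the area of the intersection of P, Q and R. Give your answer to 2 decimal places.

The intersection is the polygon with vertices (4,11), (6,12), (9.167,2.5), (8.667,1), (3.333,5).
By the shoelace formula its area is 34.42.

34.42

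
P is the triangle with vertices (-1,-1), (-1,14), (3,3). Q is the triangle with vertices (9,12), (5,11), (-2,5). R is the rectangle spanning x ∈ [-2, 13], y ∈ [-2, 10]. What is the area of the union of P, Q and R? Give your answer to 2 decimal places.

186.35

By inclusion–exclusion:
Individual areas: |P| = 30, |Q| = 8.5, |R| = 180.
|P∩Q| = 1.1373.
|P∩R| = 27.0909.
|Q∩R| = 5.0595.
|P∩Q∩R| = 1.1373.
|P ∪ Q ∪ R| = 218.5 − 33.2877 + 1.1373 = 186.35.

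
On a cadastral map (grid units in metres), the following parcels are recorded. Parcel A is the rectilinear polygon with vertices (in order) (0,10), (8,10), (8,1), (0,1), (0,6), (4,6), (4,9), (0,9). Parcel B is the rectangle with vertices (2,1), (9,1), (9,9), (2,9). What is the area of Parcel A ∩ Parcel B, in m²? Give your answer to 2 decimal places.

42.00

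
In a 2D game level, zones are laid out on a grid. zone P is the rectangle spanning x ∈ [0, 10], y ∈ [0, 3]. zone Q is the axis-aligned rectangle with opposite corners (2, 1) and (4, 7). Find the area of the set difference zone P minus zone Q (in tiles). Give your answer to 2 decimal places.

|zone P∩zone Q|: x∈[2,4], y∈[1,3] → 2·2 = 4.
|zone P| = 30.
|zone P ∖ zone Q| = |zone P| − |zone P∩zone Q| = 30 − 4 = 26.00.

26.00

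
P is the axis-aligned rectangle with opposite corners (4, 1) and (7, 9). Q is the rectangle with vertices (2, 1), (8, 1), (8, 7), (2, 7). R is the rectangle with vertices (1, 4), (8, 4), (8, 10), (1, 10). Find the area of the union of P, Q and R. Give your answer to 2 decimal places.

60.00

By inclusion–exclusion:
Individual areas: |P| = 24, |Q| = 36, |R| = 42.
|P∩Q|: x∈[4,7], y∈[1,7] → 3·6 = 18.
|P∩R|: x∈[4,7], y∈[4,9] → 3·5 = 15.
|Q∩R|: x∈[2,8], y∈[4,7] → 6·3 = 18.
|P∩Q∩R| = 9.
|P ∪ Q ∪ R| = 102 − 51 + 9 = 60.00.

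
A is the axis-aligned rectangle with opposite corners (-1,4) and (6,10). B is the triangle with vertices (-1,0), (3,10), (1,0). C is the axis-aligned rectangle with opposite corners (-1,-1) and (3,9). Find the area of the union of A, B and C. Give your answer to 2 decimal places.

62.00

By inclusion–exclusion:
Individual areas: |A| = 42, |B| = 10, |C| = 40.
|A∩B| = 3.6.
|A∩C|: x∈[-1,3], y∈[4,9] → 4·5 = 20.
|B∩C| = 9.9.
|A∩B∩C| = 3.5.
|A ∪ B ∪ C| = 92 − 33.5 + 3.5 = 62.00.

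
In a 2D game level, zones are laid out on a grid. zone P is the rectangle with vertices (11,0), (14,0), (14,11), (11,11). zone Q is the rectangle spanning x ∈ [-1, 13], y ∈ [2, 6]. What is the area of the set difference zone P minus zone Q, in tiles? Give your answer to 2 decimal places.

|zone P∩zone Q|: x∈[11,13], y∈[2,6] → 2·4 = 8.
|zone P| = 33.
|zone P ∖ zone Q| = |zone P| − |zone P∩zone Q| = 33 − 8 = 25.00.

25.00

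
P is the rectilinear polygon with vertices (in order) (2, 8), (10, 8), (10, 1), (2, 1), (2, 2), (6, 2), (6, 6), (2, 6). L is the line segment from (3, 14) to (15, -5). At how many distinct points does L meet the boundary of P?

2

The segment meets the boundary at (10,2.917), (6.789,8).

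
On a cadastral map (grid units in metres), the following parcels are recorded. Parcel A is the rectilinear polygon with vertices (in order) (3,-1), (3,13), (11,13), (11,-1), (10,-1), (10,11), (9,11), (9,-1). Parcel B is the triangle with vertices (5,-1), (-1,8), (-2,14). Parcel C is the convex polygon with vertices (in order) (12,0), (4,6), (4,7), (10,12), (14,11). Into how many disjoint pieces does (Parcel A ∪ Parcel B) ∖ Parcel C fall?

(Parcel A ∪ Parcel B) ∖ Parcel C splits into 2 disjoint pieces (area 73.9643, area 2.125).

2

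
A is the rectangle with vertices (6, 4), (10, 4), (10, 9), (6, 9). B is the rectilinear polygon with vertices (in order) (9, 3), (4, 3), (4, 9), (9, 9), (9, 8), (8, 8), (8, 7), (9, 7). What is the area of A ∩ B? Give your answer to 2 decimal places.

14.00

The intersection is the polygon with vertices (9,9), (9,8), (8,8), (8,7), (9,7), (9,4), (6,4), (6,9).
By the shoelace formula its area is 14.00.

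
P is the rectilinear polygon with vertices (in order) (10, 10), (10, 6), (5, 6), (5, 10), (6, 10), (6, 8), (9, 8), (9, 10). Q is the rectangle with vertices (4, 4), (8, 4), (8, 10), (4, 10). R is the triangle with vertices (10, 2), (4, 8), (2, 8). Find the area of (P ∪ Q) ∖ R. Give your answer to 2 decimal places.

26.17

|P ∪ Q| = 30.
|(P ∪ Q) ∩ R| = 3.8333.
|(P ∪ Q) ∖ R| = 30 − 3.8333 = 26.17.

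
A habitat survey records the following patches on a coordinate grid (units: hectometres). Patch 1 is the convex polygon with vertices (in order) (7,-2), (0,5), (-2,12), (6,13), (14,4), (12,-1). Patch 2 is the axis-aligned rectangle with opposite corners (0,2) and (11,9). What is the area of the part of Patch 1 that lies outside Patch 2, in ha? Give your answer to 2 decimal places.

73.67

|Patch 1| = 145, |Patch 1∩Patch 2| = 71.3264.
|Patch 1 ∖ Patch 2| = |Patch 1| − |Patch 1∩Patch 2| = 145 − 71.3264 = 73.67.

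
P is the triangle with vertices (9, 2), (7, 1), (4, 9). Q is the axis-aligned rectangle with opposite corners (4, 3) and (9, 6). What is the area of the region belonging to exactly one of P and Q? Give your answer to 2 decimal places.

15.34

|P| = 9.5, |Q| = 15, |P∩Q| = 4.5804.
|P △ Q| = |P| + |Q| − 2·|P∩Q| = 9.5 + 15 − 9.1607 = 15.34.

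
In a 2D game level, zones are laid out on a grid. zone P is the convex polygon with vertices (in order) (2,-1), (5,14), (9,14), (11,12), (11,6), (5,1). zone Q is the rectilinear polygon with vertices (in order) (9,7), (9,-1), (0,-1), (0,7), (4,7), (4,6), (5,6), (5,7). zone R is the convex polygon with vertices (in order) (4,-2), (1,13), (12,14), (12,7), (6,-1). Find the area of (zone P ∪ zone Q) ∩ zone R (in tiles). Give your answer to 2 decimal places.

88.67

|zone P ∪ zone Q| = 120.5667.
|(zone P ∪ zone Q) ∩ zone R| = 88.67.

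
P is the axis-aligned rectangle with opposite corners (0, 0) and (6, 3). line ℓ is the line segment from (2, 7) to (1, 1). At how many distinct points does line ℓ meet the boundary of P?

The segment meets the boundary at (1.333,3).

1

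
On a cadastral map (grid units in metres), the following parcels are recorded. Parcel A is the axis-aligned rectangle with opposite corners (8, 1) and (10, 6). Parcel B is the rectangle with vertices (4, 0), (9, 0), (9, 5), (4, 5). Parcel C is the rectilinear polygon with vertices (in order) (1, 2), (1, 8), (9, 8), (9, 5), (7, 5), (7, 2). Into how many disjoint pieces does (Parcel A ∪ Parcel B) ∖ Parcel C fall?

1

(Parcel A ∪ Parcel B) ∖ Parcel C is a single connected region.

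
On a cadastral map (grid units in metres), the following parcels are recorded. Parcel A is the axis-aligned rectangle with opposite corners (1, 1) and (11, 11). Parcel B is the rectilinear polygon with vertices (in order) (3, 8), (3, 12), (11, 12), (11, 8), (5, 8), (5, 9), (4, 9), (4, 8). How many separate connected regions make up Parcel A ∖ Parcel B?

Parcel A ∖ Parcel B is a single connected region.

1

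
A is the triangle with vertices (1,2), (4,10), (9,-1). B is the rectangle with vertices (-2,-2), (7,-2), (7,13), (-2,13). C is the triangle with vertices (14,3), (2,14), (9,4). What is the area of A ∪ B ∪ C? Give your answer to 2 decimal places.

By inclusion–exclusion:
Individual areas: |A| = 36.5, |B| = 135, |C| = 21.5.
|A∩B| = 32.85.
|A∩C| = 0.
|B∩C| = 6.2034.
|A∩B∩C| = 0.
|A ∪ B ∪ C| = 193 − 39.0534 + 0 = 153.95.

153.95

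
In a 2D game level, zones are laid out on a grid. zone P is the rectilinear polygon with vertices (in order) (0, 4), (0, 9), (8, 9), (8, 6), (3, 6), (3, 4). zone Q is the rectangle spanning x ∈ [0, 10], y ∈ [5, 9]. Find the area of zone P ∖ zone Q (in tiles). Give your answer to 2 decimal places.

|zone P| = 30, |zone P∩zone Q| = 27.
|zone P ∖ zone Q| = |zone P| − |zone P∩zone Q| = 30 − 27 = 3.00.

3.00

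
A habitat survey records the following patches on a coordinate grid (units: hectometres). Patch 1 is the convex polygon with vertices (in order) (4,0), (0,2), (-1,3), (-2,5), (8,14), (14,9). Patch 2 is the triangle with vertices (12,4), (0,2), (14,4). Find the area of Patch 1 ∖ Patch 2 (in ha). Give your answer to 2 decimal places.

|Patch 1| = 108.5, |Patch 1∩Patch 2| = 0.6724.
|Patch 1 ∖ Patch 2| = |Patch 1| − |Patch 1∩Patch 2| = 108.5 − 0.6724 = 107.83.

107.83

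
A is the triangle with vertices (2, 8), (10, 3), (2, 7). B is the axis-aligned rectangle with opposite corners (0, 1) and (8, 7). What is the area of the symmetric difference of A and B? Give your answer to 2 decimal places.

|A| = 4, |B| = 48, |A∩B| = 2.95.
|A △ B| = |A| + |B| − 2·|A∩B| = 4 + 48 − 5.9 = 46.10.

46.10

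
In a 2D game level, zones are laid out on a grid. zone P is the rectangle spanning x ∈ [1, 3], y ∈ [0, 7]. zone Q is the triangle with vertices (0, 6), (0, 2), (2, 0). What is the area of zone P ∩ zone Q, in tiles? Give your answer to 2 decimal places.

1.00

The intersection is the polygon with vertices (1,3), (2,0), (1,1).
By the shoelace formula its area is 1.00.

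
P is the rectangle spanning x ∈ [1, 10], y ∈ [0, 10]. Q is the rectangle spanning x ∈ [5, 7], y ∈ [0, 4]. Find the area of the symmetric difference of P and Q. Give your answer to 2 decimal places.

|P∩Q|: x∈[5,7], y∈[0,4] → 2·4 = 8.
|P △ Q| = |P| + |Q| − 2·|P∩Q| = 90 + 8 − 16 = 82.00.

82.00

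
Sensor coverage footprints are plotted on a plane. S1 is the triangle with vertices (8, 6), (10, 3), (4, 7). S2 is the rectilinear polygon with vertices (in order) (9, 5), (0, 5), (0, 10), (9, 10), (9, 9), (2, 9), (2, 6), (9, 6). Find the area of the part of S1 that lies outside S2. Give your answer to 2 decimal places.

2.92

|S1| = 5, |S1∩S2| = 2.0833.
|S1 ∖ S2| = |S1| − |S1∩S2| = 5 − 2.0833 = 2.92.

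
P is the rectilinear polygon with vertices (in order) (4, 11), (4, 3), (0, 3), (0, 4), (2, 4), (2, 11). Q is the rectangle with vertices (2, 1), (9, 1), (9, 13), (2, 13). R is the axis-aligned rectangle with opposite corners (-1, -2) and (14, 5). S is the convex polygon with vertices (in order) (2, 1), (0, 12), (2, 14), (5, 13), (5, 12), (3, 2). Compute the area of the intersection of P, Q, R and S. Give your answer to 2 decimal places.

2.80

The intersection is the polygon with vertices (2,4), (2,5), (3.6,5), (3.2,3), (2,3).
By the shoelace formula its area is 2.80.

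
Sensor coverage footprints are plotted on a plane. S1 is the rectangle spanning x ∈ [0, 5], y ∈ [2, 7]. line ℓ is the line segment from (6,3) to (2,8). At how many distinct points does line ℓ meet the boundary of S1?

2

The segment meets the boundary at (2.8,7), (5,4.25).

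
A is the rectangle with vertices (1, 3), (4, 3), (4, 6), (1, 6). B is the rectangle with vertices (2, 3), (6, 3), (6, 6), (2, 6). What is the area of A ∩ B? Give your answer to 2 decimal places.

|A∩B|: x∈[2,4], y∈[3,6] → 2·3 = 6.

6.00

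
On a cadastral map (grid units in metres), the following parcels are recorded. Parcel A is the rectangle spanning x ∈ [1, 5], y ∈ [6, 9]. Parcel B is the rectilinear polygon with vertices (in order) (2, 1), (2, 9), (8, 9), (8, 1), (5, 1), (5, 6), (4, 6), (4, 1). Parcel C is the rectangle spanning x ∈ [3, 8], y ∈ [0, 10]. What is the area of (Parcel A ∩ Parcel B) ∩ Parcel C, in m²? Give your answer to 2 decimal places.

6.00

The region (Parcel A ∩ Parcel B) ∩ Parcel C is the polygon with vertices (4,6), (3,6), (3,9), (5,9), (5,6).
By the shoelace formula its area is 6.00.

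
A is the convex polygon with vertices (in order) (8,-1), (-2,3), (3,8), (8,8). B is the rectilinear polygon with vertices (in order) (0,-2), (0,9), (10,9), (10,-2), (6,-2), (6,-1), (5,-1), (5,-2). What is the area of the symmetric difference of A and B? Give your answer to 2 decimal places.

|A| = 57.5, |B| = 109, |A∩B| = 54.7.
|A △ B| = |A| + |B| − 2·|A∩B| = 57.5 + 109 − 109.4 = 57.10.

57.10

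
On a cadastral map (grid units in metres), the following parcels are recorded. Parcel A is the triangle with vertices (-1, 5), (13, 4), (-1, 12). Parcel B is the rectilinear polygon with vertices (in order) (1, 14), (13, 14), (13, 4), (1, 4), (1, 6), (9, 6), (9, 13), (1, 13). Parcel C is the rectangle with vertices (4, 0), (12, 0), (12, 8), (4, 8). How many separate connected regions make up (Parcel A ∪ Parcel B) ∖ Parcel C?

(Parcel A ∪ Parcel B) ∖ Parcel C splits into 2 disjoint pieces (area 32.1429, area 36).

2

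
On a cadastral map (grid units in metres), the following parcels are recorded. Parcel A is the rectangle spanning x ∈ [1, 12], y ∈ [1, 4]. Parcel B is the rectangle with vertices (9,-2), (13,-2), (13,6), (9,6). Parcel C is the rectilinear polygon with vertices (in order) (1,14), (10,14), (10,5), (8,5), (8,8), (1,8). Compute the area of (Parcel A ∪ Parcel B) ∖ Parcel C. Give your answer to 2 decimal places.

55.00

|Parcel A ∪ Parcel B| = 56.
|(Parcel A ∪ Parcel B) ∩ Parcel C| = 1.
|(Parcel A ∪ Parcel B) ∖ Parcel C| = 56 − 1 = 55.00.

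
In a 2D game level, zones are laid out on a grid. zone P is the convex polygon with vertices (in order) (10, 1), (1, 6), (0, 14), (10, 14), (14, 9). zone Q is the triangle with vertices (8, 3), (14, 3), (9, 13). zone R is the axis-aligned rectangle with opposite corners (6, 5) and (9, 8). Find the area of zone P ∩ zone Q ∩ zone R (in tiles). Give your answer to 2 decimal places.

1.95

The intersection is the polygon with vertices (8.5,8), (9,8), (9,5), (8.2,5).
By the shoelace formula its area is 1.95.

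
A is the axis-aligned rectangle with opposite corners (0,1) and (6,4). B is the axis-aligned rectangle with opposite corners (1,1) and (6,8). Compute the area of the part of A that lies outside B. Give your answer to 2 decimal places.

|A∩B|: x∈[1,6], y∈[1,4] → 5·3 = 15.
|A| = 18.
|A ∖ B| = |A| − |A∩B| = 18 − 15 = 3.00.

3.00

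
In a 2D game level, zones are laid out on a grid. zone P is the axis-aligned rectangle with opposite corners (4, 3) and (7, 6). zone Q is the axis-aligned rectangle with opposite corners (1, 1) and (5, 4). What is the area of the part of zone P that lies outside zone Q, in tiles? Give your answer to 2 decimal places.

8.00

|zone P∩zone Q|: x∈[4,5], y∈[3,4] → 1·1 = 1.
|zone P| = 9.
|zone P ∖ zone Q| = |zone P| − |zone P∩zone Q| = 9 − 1 = 8.00.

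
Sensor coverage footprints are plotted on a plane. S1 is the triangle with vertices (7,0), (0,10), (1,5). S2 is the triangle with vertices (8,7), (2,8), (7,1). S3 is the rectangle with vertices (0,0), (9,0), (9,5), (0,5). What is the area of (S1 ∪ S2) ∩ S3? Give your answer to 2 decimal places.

|S1 ∪ S2| = 31.
|(S1 ∪ S2) ∩ S3| = 13.30.

13.30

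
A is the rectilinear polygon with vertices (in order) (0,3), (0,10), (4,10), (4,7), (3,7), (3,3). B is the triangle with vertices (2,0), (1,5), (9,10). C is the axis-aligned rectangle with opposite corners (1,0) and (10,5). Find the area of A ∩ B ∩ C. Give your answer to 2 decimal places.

The intersection is the polygon with vertices (1.4,3), (1,5), (3,5), (3,3).
By the shoelace formula its area is 3.60.

3.60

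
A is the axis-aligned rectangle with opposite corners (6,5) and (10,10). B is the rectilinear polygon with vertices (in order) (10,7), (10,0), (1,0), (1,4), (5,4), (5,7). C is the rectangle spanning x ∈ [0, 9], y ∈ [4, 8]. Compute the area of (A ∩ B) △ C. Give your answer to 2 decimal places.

32.00

|A ∩ B| = 8.
|(A ∩ B) ∩ C| = 6.
|(A ∩ B) △ C| = 8 + 36 − 12 = 32.00.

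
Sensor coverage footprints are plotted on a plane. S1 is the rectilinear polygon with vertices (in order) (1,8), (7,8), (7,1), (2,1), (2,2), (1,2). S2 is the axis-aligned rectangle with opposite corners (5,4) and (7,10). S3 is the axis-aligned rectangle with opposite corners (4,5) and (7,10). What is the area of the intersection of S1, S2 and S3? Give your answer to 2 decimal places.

6.00

The intersection is the polygon with vertices (7,5), (5,5), (5,8), (7,8).
By the shoelace formula its area is 6.00.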